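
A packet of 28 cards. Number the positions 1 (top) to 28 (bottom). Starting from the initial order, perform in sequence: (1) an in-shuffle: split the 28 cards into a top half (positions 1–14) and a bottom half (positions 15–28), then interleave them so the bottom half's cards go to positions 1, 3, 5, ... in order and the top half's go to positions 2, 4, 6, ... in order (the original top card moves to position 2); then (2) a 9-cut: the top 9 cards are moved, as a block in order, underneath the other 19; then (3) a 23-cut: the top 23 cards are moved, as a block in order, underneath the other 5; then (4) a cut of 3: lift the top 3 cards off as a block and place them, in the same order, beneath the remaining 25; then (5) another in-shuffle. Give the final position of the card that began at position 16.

19

Track the card from position 16 forward through each operation:
  after op 1 (in-shuffle): 16 → 3
  after op 2 (cut 9): 3 → 22
  after op 3 (cut 23): 22 → 27
  after op 4 (cut 3): 27 → 24
  after op 5 (in-shuffle): 24 → 19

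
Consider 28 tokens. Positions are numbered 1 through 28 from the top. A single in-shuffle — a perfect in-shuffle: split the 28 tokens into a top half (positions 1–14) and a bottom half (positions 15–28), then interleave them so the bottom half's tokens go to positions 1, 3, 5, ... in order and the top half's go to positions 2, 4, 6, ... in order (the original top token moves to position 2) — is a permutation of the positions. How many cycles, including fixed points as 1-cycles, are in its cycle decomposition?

1

Trace each unvisited position around until it returns:
(1 2 4 8 16 3 ... len 28)
1 cycle in total.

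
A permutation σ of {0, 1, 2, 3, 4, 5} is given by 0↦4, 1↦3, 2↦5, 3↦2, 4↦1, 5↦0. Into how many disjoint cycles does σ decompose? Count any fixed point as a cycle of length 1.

Cycle decomposition: (0 4 1 3 2 5).
1 cycle.

1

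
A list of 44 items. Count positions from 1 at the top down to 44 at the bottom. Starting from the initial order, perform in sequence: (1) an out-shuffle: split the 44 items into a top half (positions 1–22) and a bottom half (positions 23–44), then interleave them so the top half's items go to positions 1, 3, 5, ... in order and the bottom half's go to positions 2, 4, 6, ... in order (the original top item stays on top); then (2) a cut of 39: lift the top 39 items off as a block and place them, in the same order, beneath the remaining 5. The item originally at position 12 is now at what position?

28

Track the item from position 12 forward through each operation:
  after op 1 (out-shuffle): 12 → 23
  after op 2 (cut 39): 23 → 28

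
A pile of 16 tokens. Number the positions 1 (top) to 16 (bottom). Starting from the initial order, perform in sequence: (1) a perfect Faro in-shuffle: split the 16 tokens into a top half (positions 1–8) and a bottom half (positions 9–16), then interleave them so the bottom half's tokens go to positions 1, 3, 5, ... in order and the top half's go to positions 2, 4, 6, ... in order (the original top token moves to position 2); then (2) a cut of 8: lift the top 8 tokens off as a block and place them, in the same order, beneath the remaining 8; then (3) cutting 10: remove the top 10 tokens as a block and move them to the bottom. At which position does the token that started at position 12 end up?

5

Track the token from position 12 forward through each operation:
  after op 1 (in-shuffle): 12 → 7
  after op 2 (cut 8): 7 → 15
  after op 3 (cut 10): 15 → 5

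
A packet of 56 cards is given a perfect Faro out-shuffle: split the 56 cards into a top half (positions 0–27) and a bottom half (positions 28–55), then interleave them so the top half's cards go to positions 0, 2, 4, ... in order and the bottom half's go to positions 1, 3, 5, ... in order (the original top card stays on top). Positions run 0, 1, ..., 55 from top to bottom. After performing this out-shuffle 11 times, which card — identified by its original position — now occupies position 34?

Work backwards from position 34, undoing one out-shuffle at a time:
34 ← 17 ← 36 ← 18 ← 9 ← 32 ← 16 ← 8 ← 4 ← 2 ← 1 ← 28
So the card now at position 34 started at position 28.

28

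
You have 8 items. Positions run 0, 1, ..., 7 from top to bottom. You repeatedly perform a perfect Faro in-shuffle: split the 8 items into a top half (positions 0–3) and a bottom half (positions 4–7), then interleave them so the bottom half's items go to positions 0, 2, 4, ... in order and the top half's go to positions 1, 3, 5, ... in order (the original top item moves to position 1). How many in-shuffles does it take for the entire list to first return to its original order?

6

The in-shuffle permutes the 8 positions with cycle lengths [2, 6].
Every item is home exactly when every cycle has completed a whole number of laps, i.e. after lcm(2, 6) = 6 in-shuffles.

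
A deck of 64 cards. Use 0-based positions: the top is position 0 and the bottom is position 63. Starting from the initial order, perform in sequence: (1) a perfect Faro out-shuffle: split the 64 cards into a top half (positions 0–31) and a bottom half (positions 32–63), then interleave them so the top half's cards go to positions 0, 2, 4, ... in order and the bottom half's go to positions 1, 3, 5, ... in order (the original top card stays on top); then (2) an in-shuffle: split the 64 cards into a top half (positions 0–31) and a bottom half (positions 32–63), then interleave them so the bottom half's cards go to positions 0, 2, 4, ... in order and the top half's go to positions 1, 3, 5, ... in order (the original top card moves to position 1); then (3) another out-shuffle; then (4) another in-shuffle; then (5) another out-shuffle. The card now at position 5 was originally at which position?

30

Undo the operations in reverse order, starting from position 5:
  undo op 5 (out-shuffle, from bottom half): 5 ← 34
  undo op 4 (in-shuffle, from bottom half): 34 ← 49
  undo op 3 (out-shuffle, from bottom half): 49 ← 56
  undo op 2 (in-shuffle, from bottom half): 56 ← 60
  undo op 1 (out-shuffle, from top half): 60 ← 30
So the card at position 5 came from original position 30.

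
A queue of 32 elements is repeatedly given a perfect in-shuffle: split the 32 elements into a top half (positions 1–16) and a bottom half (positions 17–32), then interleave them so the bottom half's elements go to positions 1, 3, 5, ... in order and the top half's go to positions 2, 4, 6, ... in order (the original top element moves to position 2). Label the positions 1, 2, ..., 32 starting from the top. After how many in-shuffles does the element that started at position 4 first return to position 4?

Follow position 4 under repeated in-shuffles:
4 → 8 → 16 → 32 → 31 → 29 → 25 → 17 → 1 → 2 → 4
It first returns after 10 in-shuffles.

10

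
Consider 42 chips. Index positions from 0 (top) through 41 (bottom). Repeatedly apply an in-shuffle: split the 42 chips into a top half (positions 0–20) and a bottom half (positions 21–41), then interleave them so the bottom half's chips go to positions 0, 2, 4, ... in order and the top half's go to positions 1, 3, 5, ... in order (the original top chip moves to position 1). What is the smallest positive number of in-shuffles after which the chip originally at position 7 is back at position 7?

Follow position 7 under repeated in-shuffles:
7 → 15 → 31 → 20 → 41 → 40 → 38 → 34 → 26 → 10 → 21 → 0 → 1 → 3 → 7
It first returns after 14 in-shuffles.

14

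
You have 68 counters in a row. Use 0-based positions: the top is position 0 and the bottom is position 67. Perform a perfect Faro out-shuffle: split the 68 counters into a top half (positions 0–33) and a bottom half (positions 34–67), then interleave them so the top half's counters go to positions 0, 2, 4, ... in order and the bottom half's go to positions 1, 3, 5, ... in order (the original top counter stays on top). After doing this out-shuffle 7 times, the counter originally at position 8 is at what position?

19

Track the counter's position through each out-shuffle:
8 → 16 → 32 → 64 → 61 → 55 → 43 → 19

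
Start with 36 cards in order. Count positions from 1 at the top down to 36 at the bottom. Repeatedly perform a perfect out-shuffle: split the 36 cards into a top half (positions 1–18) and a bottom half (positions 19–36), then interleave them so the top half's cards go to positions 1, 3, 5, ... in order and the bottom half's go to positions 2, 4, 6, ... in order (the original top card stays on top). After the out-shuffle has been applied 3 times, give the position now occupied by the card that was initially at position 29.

15

Track the card's position through each out-shuffle:
29 → 22 → 8 → 15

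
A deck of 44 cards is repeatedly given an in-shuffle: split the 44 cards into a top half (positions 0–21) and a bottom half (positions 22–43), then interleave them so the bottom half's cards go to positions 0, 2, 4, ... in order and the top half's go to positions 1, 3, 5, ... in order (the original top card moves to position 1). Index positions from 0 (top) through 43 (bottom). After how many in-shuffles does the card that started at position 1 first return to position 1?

12

Follow position 1 under repeated in-shuffles:
1 → 3 → 7 → 15 → 31 → 18 → 37 → 30 → 16 → 33 → 22 → 0 → 1
It first returns after 12 in-shuffles.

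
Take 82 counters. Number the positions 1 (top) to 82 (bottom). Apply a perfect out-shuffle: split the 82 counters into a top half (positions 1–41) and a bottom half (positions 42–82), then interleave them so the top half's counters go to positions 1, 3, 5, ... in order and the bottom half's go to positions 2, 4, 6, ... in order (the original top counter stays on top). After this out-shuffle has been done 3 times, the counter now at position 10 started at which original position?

Work backwards from position 10, undoing one out-shuffle at a time:
10 ← 46 ← 64 ← 73
So the counter now at position 10 started at position 73.

73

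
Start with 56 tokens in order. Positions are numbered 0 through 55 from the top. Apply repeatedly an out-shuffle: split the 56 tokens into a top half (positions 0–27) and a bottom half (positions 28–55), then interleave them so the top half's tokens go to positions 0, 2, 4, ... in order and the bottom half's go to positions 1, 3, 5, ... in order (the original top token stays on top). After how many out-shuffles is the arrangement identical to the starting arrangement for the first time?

20

The out-shuffle permutes the 56 positions with cycle lengths [1, 1, 4, 10, 20, 20].
Every token is home exactly when every cycle has completed a whole number of laps, i.e. after lcm(1, 4, 10, 20) = 20 out-shuffles.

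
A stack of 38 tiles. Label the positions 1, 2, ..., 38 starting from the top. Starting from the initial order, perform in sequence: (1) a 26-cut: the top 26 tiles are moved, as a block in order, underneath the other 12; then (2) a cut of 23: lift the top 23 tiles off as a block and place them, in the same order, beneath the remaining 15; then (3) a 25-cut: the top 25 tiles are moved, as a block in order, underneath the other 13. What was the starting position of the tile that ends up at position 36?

34

Undo the operations in reverse order, starting from position 36:
  undo op 3 (cut 25): 36 ← 23
  undo op 2 (cut 23): 23 ← 8
  undo op 1 (cut 26): 8 ← 34
So the tile at position 36 came from original position 34.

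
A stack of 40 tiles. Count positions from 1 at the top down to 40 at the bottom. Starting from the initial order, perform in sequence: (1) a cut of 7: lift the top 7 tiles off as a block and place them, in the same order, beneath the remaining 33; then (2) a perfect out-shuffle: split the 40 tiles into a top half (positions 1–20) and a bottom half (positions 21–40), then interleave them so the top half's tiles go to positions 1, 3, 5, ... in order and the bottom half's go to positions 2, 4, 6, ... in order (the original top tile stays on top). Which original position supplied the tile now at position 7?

Undo the operations in reverse order, starting from position 7:
  undo op 2 (out-shuffle, from top half): 7 ← 4
  undo op 1 (cut 7): 4 ← 11
So the tile at position 7 came from original position 11.

11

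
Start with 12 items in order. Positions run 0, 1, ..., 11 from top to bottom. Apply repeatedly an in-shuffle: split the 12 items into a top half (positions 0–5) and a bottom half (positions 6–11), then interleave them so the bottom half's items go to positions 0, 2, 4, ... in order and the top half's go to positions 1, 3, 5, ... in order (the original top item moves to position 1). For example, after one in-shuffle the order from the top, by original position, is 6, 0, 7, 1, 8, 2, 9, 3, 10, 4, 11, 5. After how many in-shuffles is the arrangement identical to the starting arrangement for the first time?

12

The in-shuffle permutes the 12 positions with cycle lengths [12].
Every item is home exactly when every cycle has completed a whole number of laps, i.e. after lcm(12) = 12 in-shuffles.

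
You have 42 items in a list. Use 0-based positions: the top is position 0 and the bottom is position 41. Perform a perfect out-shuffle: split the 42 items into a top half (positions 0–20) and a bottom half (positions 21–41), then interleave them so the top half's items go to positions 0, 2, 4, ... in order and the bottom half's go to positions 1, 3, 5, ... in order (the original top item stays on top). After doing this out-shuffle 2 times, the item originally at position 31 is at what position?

1

Track the item's position through each out-shuffle:
31 → 21 → 1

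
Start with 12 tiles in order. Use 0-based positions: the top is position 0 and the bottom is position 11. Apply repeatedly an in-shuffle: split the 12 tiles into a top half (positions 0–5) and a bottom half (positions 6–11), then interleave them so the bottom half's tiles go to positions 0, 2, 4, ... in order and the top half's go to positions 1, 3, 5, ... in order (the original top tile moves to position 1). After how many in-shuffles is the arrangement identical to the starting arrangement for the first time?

The in-shuffle permutes the 12 positions with cycle lengths [12].
Every tile is home exactly when every cycle has completed a whole number of laps, i.e. after lcm(12) = 12 in-shuffles.

12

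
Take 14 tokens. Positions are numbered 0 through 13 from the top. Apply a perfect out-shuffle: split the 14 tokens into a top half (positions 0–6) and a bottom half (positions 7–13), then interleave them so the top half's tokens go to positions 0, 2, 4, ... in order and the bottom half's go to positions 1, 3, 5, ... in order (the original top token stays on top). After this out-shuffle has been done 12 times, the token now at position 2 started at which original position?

2

Work backwards from position 2, undoing one out-shuffle at a time:
2 ← 1 ← 7 ← 10 ← 5 ← 9 ← 11 ← 12 ← 6 ← 3 ← 8 ← 4 ← 2
So the token now at position 2 started at position 2.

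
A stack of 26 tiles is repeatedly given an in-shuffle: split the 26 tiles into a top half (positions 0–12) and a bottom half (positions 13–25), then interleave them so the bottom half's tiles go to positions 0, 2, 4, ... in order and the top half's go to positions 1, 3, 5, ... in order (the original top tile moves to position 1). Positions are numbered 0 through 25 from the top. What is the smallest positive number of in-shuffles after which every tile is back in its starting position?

18

The in-shuffle permutes the 26 positions with cycle lengths [2, 6, 18].
Every tile is home exactly when every cycle has completed a whole number of laps, i.e. after lcm(2, 6, 18) = 18 in-shuffles.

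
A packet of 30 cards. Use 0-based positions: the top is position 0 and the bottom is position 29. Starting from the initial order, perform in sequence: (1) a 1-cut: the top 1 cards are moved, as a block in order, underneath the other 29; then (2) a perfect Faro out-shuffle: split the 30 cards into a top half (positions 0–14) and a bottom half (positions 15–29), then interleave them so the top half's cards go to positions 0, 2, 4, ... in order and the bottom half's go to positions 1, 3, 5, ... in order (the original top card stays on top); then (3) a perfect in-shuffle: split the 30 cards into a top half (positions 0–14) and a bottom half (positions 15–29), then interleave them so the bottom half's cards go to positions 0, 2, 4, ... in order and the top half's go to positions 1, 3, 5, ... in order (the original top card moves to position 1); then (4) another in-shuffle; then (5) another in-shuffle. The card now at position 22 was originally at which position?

Undo the operations in reverse order, starting from position 22:
  undo op 5 (in-shuffle, from bottom half): 22 ← 26
  undo op 4 (in-shuffle, from bottom half): 26 ← 28
  undo op 3 (in-shuffle, from bottom half): 28 ← 29
  undo op 2 (out-shuffle, from bottom half): 29 ← 29
  undo op 1 (cut 1): 29 ← 0
So the card at position 22 came from original position 0.

0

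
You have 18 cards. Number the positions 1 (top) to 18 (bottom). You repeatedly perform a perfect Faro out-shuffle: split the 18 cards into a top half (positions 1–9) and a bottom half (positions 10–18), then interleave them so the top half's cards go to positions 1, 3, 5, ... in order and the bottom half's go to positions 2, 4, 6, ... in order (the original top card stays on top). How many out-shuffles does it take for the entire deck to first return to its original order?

The out-shuffle permutes the 18 positions with cycle lengths [1, 1, 8, 8].
Every card is home exactly when every cycle has completed a whole number of laps, i.e. after lcm(1, 8) = 8 out-shuffles.

8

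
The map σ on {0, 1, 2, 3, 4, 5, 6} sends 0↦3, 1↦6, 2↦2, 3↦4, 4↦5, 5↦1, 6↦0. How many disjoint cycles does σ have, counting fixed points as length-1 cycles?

Cycle decomposition: (0 3 4 5 1 6) (2).
2 cycles.

2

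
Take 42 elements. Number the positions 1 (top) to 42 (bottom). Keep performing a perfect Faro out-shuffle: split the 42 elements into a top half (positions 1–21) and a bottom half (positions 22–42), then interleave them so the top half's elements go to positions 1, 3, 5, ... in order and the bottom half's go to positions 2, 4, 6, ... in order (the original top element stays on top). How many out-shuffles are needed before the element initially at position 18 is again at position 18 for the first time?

Follow position 18 under repeated out-shuffles:
18 → 35 → 28 → 14 → 27 → 12 → 23 → 4 → 7 → 13 → 25 → 8 → 15 → 29 → 16 → 31 → 20 → 39 → 36 → 30 → 18
It first returns after 20 out-shuffles.

20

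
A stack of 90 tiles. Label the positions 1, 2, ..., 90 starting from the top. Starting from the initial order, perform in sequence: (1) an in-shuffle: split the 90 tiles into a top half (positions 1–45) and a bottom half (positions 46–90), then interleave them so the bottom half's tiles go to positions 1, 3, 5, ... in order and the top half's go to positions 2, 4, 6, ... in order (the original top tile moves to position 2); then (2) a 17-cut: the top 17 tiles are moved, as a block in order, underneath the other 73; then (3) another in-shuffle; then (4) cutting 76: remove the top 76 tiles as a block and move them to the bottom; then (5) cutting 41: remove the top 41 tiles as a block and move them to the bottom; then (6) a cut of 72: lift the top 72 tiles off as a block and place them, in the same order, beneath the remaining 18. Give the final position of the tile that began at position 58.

7

Track the tile from position 58 forward through each operation:
  after op 1 (in-shuffle): 58 → 25
  after op 2 (cut 17): 25 → 8
  after op 3 (in-shuffle): 8 → 16
  after op 4 (cut 76): 16 → 30
  after op 5 (cut 41): 30 → 79
  after op 6 (cut 72): 79 → 7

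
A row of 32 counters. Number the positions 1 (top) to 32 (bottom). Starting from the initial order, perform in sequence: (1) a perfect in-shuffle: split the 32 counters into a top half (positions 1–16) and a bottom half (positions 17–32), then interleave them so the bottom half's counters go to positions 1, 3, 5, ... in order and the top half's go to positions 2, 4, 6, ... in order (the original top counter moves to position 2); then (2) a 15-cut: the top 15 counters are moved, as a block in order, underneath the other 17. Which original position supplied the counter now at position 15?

Undo the operations in reverse order, starting from position 15:
  undo op 2 (cut 15): 15 ← 30
  undo op 1 (in-shuffle, from top half): 30 ← 15
So the counter at position 15 came from original position 15.

15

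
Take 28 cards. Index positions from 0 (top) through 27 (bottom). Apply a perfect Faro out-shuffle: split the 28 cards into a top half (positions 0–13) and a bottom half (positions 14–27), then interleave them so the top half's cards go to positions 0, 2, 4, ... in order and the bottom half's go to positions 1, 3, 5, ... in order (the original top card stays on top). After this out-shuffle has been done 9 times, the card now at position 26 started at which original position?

1

Work backwards from position 26, undoing one out-shuffle at a time:
26 ← 13 ← 20 ← 10 ← 5 ← 16 ← 8 ← 4 ← 2 ← 1
So the card now at position 26 started at position 1.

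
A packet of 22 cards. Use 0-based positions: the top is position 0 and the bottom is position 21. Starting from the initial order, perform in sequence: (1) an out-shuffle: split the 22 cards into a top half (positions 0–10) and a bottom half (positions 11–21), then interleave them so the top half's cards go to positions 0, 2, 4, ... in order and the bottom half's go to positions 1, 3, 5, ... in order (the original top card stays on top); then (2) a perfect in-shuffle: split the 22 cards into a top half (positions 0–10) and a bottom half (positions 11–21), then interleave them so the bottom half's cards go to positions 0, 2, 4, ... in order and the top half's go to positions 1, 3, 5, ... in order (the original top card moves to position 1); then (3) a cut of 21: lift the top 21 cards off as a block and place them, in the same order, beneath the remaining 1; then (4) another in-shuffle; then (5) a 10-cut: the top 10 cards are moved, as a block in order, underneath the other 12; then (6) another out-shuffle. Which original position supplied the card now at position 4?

20

Undo the operations in reverse order, starting from position 4:
  undo op 6 (out-shuffle, from top half): 4 ← 2
  undo op 5 (cut 10): 2 ← 12
  undo op 4 (in-shuffle, from bottom half): 12 ← 17
  undo op 3 (cut 21): 17 ← 16
  undo op 2 (in-shuffle, from bottom half): 16 ← 19
  undo op 1 (out-shuffle, from bottom half): 19 ← 20
So the card at position 4 came from original position 20.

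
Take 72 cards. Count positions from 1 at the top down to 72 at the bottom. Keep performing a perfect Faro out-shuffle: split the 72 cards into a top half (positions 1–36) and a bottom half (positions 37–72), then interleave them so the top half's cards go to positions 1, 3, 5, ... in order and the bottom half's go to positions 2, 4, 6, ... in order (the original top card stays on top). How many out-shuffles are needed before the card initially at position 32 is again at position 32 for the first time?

35

Follow position 32 under repeated out-shuffles:
32 → 63 → 54 → 36 → 71 → 70 → 68 → 64 → ... → 32 (length 35)
It first returns after 35 out-shuffles.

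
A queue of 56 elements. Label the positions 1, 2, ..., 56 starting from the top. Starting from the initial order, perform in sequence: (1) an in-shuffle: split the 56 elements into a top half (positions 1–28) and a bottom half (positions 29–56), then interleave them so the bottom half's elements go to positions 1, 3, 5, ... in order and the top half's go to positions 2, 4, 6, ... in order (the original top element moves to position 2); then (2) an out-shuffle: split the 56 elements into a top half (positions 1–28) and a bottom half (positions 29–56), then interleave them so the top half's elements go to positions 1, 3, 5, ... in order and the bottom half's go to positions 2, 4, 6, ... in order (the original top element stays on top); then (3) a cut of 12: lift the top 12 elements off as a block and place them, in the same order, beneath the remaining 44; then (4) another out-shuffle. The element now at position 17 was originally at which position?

34

Undo the operations in reverse order, starting from position 17:
  undo op 4 (out-shuffle, from top half): 17 ← 9
  undo op 3 (cut 12): 9 ← 21
  undo op 2 (out-shuffle, from top half): 21 ← 11
  undo op 1 (in-shuffle, from bottom half): 11 ← 34
So the element at position 17 came from original position 34.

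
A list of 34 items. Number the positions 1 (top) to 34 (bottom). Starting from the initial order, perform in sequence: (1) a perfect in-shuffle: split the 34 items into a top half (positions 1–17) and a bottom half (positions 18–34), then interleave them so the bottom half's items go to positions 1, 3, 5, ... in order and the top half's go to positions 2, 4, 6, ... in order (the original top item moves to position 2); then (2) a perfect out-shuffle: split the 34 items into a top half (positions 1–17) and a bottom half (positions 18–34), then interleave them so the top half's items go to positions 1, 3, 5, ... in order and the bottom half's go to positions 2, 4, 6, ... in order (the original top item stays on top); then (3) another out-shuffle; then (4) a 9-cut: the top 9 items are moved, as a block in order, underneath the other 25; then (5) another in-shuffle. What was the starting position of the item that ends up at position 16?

20

Undo the operations in reverse order, starting from position 16:
  undo op 5 (in-shuffle, from top half): 16 ← 8
  undo op 4 (cut 9): 8 ← 17
  undo op 3 (out-shuffle, from top half): 17 ← 9
  undo op 2 (out-shuffle, from top half): 9 ← 5
  undo op 1 (in-shuffle, from bottom half): 5 ← 20
So the item at position 16 came from original position 20.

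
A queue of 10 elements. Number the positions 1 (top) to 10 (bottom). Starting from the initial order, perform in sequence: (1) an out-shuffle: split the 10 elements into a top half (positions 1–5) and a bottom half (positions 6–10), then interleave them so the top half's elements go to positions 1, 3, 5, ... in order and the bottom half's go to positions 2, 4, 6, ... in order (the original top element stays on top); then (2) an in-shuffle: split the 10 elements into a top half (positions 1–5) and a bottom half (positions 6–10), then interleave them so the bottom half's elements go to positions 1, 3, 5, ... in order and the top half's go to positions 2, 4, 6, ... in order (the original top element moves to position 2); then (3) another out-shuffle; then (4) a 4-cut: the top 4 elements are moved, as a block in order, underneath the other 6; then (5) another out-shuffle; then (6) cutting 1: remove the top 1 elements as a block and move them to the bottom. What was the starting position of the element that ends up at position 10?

Undo the operations in reverse order, starting from position 10:
  undo op 6 (cut 1): 10 ← 1
  undo op 5 (out-shuffle, from top half): 1 ← 1
  undo op 4 (cut 4): 1 ← 5
  undo op 3 (out-shuffle, from top half): 5 ← 3
  undo op 2 (in-shuffle, from bottom half): 3 ← 7
  undo op 1 (out-shuffle, from top half): 7 ← 4
So the element at position 10 came from original position 4.

4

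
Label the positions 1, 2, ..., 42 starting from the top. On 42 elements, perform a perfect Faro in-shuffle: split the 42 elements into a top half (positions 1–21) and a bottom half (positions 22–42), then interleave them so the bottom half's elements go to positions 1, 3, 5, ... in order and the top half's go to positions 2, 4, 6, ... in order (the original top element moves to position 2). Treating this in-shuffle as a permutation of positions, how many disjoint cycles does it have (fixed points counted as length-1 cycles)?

3

Trace each unvisited position around until it returns:
(1 2 4 8 16 32 ... len 14) (3 6 12 24 5 10 ... len 14) (7 14 28 13 26 9 ... len 14)
3 cycles in total.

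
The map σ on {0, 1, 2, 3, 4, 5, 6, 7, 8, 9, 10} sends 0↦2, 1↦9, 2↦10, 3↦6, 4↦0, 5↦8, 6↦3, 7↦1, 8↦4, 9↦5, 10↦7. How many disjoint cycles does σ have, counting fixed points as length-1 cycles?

2

Cycle decomposition: (0 2 10 7 1 9 5 8 4) (3 6).
2 cycles.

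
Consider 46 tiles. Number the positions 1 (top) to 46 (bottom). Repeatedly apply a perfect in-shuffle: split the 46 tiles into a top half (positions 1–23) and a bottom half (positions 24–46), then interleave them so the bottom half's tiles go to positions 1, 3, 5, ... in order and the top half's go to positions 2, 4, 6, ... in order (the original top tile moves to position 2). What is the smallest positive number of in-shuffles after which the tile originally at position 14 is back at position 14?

23

Follow position 14 under repeated in-shuffles:
14 → 28 → 9 → 18 → 36 → 25 → 3 → 6 → ... → 14 (length 23)
It first returns after 23 in-shuffles.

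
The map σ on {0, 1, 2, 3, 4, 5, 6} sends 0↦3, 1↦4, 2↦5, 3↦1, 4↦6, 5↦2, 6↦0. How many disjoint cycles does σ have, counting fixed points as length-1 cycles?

Cycle decomposition: (0 3 1 4 6) (2 5).
2 cycles.

2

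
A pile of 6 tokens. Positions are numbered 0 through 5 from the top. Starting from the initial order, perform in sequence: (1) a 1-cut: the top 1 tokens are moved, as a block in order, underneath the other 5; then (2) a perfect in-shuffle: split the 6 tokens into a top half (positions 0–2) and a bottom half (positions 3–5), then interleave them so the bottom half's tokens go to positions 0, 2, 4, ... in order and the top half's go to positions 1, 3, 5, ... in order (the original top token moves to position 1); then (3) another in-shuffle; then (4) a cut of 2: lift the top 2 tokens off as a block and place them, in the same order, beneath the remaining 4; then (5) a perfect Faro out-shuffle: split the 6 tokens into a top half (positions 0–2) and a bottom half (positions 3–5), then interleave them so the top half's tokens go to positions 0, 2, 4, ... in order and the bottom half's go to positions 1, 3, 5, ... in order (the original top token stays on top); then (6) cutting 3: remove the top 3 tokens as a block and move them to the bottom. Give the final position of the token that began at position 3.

Track the token from position 3 forward through each operation:
  after op 1 (cut 1): 3 → 2
  after op 2 (in-shuffle): 2 → 5
  after op 3 (in-shuffle): 5 → 4
  after op 4 (cut 2): 4 → 2
  after op 5 (out-shuffle): 2 → 4
  after op 6 (cut 3): 4 → 1

1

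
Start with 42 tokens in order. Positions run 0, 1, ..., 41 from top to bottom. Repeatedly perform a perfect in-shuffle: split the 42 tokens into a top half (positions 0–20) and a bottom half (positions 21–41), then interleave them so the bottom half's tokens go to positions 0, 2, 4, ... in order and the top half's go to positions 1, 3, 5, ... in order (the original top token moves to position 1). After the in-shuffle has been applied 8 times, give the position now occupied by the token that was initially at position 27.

29

Track the token's position through each in-shuffle:
27 → 12 → 25 → 8 → 17 → 35 → 28 → 14 → 29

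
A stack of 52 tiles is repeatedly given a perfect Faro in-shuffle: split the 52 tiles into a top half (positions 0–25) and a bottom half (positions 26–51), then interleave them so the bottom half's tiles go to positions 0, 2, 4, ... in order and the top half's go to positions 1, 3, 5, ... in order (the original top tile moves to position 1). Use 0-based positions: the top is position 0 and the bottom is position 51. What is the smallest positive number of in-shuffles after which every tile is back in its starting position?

The in-shuffle permutes the 52 positions with cycle lengths [52].
Every tile is home exactly when every cycle has completed a whole number of laps, i.e. after lcm(52) = 52 in-shuffles.

52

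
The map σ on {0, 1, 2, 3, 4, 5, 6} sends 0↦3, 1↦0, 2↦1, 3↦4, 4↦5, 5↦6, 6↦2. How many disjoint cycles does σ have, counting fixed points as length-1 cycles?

Cycle decomposition: (0 3 4 5 6 2 1).
1 cycle.

1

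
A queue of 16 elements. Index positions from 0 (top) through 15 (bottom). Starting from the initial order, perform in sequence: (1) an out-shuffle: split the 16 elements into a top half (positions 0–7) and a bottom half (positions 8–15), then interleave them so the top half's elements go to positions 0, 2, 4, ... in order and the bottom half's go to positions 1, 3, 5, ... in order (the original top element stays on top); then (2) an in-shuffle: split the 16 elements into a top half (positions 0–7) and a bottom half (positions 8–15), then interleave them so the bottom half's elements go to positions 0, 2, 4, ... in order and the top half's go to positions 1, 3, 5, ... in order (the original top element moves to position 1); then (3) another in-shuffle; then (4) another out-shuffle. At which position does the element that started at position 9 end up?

Track the element from position 9 forward through each operation:
  after op 1 (out-shuffle): 9 → 3
  after op 2 (in-shuffle): 3 → 7
  after op 3 (in-shuffle): 7 → 15
  after op 4 (out-shuffle): 15 → 15

15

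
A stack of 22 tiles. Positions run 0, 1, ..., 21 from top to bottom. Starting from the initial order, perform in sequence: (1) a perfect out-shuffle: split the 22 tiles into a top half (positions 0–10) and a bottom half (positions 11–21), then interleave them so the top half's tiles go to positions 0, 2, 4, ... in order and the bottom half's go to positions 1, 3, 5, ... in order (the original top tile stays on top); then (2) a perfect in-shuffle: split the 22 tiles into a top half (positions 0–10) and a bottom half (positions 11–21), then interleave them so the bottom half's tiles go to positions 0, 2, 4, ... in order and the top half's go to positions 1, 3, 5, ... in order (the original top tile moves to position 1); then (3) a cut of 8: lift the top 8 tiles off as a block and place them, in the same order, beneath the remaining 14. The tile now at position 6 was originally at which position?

9

Undo the operations in reverse order, starting from position 6:
  undo op 3 (cut 8): 6 ← 14
  undo op 2 (in-shuffle, from bottom half): 14 ← 18
  undo op 1 (out-shuffle, from top half): 18 ← 9
So the tile at position 6 came from original position 9.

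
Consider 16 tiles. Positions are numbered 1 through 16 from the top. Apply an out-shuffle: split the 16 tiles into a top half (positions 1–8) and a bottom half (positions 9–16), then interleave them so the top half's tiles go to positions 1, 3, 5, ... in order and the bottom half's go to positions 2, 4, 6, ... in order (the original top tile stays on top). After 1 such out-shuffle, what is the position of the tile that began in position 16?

16

Position 16 is a fixed point of every out-shuffle, so the tile never moves.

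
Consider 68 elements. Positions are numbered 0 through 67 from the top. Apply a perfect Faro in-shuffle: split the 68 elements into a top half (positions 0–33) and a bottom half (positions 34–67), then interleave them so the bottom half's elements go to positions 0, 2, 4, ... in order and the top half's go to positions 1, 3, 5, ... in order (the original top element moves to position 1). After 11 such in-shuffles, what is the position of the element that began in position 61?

15

Track the element's position through each in-shuffle:
61 → 54 → 40 → 12 → 25 → 51 → 34 → 0 → 1 → 3 → 7 → 15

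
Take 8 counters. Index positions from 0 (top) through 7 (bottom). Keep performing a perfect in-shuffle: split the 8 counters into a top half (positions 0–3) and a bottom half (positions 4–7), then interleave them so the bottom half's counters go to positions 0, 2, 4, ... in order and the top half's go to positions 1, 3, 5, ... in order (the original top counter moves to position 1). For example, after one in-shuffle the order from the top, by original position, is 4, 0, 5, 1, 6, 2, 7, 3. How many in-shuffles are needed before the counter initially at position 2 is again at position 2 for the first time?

Follow position 2 under repeated in-shuffles:
2 → 5 → 2
It first returns after 2 in-shuffles.

2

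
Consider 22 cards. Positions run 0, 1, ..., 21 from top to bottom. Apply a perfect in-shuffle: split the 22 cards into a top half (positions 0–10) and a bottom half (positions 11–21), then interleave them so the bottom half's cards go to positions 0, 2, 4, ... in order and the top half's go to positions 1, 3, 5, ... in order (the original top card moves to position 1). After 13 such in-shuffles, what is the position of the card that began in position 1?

Track position through each in-shuffle: 1 → 3 → 7 → 15 → 8 → ... (continuing for 13 shuffles total) → 7.

7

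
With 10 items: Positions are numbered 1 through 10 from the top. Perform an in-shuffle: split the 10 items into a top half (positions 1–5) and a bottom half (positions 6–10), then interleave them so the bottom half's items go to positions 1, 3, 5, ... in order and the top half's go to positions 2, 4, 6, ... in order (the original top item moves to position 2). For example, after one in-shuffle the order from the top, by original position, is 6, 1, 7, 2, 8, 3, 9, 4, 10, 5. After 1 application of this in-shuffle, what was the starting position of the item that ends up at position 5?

8

Work backwards from position 5, undoing one in-shuffle at a time:
5 ← 8
So the item now at position 5 started at position 8.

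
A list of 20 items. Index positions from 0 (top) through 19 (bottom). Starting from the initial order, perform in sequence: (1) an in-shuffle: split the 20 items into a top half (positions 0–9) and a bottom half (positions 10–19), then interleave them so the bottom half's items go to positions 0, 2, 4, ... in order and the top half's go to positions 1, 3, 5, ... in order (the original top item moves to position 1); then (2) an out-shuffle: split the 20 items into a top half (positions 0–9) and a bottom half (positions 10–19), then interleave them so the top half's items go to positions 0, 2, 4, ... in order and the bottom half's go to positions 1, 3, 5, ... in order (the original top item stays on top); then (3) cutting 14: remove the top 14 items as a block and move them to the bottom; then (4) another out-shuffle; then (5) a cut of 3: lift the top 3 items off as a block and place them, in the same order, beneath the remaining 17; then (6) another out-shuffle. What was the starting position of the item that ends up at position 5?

Undo the operations in reverse order, starting from position 5:
  undo op 6 (out-shuffle, from bottom half): 5 ← 12
  undo op 5 (cut 3): 12 ← 15
  undo op 4 (out-shuffle, from bottom half): 15 ← 17
  undo op 3 (cut 14): 17 ← 11
  undo op 2 (out-shuffle, from bottom half): 11 ← 15
  undo op 1 (in-shuffle, from top half): 15 ← 7
So the item at position 5 came from original position 7.

7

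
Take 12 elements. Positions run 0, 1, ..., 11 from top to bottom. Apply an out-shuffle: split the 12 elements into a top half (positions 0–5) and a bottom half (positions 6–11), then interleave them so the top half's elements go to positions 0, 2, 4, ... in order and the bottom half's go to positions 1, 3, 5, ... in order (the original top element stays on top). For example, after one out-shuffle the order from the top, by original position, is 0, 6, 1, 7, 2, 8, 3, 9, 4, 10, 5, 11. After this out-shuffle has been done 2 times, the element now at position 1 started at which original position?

Work backwards from position 1, undoing one out-shuffle at a time:
1 ← 6 ← 3
So the element now at position 1 started at position 3.

3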